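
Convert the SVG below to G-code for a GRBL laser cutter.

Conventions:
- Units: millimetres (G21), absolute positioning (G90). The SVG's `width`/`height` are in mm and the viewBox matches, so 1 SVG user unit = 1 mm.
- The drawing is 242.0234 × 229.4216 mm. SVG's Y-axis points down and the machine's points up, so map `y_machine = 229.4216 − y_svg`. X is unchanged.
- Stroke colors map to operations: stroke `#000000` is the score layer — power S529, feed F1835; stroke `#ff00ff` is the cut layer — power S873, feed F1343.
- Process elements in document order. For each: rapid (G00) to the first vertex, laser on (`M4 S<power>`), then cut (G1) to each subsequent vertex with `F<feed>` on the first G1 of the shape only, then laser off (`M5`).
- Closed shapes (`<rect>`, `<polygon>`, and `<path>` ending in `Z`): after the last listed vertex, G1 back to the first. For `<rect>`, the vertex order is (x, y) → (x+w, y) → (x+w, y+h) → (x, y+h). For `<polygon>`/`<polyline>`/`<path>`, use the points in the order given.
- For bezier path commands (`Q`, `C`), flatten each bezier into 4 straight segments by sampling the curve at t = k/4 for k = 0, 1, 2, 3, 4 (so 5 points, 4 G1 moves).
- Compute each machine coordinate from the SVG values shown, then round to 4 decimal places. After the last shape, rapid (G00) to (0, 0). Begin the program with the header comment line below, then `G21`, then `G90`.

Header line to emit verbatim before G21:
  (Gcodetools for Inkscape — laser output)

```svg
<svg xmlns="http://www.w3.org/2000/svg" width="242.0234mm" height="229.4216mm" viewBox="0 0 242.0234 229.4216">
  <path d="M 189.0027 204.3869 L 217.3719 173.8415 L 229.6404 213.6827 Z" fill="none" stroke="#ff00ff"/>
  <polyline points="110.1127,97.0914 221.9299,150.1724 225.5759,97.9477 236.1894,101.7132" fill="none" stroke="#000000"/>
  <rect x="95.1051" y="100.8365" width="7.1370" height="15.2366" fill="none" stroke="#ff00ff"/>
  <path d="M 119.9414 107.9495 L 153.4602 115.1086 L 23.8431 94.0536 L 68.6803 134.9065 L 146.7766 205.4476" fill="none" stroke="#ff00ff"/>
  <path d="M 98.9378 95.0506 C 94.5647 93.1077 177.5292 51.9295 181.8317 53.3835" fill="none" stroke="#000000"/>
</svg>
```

(Gcodetools for Inkscape — laser output)
G21
G90
G00 X189.0027 Y25.0347
M4 S873
G1 X217.3719 Y55.5801 F1343
G1 X229.6404 Y15.7389
G1 X189.0027 Y25.0347
M5
G00 X110.1127 Y132.3302
M4 S529
G1 X221.9299 Y79.2492 F1835
G1 X225.5759 Y131.4739
G1 X236.1894 Y127.7084
M5
G00 X95.1051 Y128.5851
M4 S873
G1 X102.2421 Y128.5851 F1343
G1 X102.2421 Y113.3485
G1 X95.1051 Y113.3485
G1 X95.1051 Y128.5851
M5
G00 X119.9414 Y121.4721
M4 S873
G1 X153.4602 Y114.3130 F1343
G1 X23.8431 Y135.3680
G1 X68.6803 Y94.5151
G1 X146.7766 Y23.9740
M5
G00 X98.9378 Y134.3710
M4 S529
G1 X109.4400 Y141.9056 F1835
G1 X137.1314 Y156.4784
G1 X166.4494 Y170.4142
G1 X181.8317 Y176.0381
M5
G00 X0.0000 Y0.0000

1 u = 1 mm; y_m = 229.4216 − y.

[1] `<path>` regular polygon, #ff00ff→cut S873 F1343: (189.0027,25.0347) → (217.3719,55.5801) → (229.6404,15.7389) → (189.0027,25.0347) (closed)

[2] `<polyline>` open polyline, #000000→score S529 F1835: (110.1127,132.3302) → (221.9299,79.2492) → (225.5759,131.4739) → (236.1894,127.7084)

[3] `<rect>` rectangle, #ff00ff→cut S873 F1343: (95.1051,128.5851) → (102.2421,128.5851) → (102.2421,113.3485) → (95.1051,113.3485) → (95.1051,128.5851) (closed)

[4] `<path>` open polyline, #ff00ff→cut S873 F1343: (119.9414,121.4721) → (153.4602,114.3130) → (23.8431,135.3680) → (68.6803,94.5151) → (146.7766,23.9740)

[5] `<path>` cubic bezier, #000000→score S529 F1835: (98.9378,134.3710) → (109.4400,141.9056) → (137.1314,156.4784) → (166.4494,170.4142) → (181.8317,176.0381)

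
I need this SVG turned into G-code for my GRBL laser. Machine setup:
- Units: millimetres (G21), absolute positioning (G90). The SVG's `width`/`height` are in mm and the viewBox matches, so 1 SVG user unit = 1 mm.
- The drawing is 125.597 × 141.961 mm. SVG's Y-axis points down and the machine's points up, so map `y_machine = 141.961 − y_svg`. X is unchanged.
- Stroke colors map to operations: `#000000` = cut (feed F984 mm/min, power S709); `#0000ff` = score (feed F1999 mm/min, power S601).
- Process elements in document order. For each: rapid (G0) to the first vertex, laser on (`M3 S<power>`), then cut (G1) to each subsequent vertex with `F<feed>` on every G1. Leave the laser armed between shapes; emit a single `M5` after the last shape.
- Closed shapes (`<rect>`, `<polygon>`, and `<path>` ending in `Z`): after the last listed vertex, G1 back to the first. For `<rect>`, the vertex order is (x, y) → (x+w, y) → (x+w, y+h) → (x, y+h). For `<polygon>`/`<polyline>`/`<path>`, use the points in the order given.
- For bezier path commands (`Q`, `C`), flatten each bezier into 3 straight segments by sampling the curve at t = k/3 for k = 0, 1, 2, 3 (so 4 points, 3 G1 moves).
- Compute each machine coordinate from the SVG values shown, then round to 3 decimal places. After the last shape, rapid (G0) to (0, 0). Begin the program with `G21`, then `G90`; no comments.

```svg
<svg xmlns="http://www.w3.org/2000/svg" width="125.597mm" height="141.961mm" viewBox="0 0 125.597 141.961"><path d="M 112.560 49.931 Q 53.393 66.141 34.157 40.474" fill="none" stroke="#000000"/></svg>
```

G21
G90
G0 X112.560 Y92.030
M3 S709
G1 X77.552 Y85.876 F984
G1 X51.418 Y89.029 F984
G1 X34.157 Y101.487 F984
M5
G0 X0.000 Y0.000

1 u = 1 mm; y_m = 141.961 − y.

[1] `<path>` quadratic bezier, #000000→cut S709 F984: (112.560,92.030) → (77.552,85.876) → (51.418,89.029) → (34.157,101.487)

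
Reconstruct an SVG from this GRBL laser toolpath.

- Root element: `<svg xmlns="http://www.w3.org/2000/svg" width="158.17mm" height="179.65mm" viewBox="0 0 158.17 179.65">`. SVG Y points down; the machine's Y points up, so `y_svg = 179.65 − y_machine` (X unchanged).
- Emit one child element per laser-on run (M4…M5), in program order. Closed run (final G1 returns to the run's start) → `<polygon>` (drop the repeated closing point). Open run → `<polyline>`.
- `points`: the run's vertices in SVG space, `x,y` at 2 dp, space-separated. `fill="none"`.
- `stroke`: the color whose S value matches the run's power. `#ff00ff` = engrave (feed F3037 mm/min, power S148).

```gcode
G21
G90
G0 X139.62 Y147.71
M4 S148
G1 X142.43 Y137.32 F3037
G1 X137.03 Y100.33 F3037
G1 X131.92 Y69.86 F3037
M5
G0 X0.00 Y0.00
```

<svg xmlns="http://www.w3.org/2000/svg" width="158.17mm" height="179.65mm" viewBox="0 0 158.17 179.65">
  <polyline points="139.62,31.94 142.43,42.33 137.03,79.32 131.92,109.79" fill="none" stroke="#ff00ff"/>
</svg>

Each laser-on run becomes one SVG element. Flip Y back into SVG space with y_svg = 179.65 − y_machine. Every run uses S148, so all elements get stroke `#ff00ff` (engrave).

Run 1: The run is open, so emit a `<polyline>` with points (Y-flipped): 139.62,31.94 142.43,42.33 137.03,79.32 131.92,109.79.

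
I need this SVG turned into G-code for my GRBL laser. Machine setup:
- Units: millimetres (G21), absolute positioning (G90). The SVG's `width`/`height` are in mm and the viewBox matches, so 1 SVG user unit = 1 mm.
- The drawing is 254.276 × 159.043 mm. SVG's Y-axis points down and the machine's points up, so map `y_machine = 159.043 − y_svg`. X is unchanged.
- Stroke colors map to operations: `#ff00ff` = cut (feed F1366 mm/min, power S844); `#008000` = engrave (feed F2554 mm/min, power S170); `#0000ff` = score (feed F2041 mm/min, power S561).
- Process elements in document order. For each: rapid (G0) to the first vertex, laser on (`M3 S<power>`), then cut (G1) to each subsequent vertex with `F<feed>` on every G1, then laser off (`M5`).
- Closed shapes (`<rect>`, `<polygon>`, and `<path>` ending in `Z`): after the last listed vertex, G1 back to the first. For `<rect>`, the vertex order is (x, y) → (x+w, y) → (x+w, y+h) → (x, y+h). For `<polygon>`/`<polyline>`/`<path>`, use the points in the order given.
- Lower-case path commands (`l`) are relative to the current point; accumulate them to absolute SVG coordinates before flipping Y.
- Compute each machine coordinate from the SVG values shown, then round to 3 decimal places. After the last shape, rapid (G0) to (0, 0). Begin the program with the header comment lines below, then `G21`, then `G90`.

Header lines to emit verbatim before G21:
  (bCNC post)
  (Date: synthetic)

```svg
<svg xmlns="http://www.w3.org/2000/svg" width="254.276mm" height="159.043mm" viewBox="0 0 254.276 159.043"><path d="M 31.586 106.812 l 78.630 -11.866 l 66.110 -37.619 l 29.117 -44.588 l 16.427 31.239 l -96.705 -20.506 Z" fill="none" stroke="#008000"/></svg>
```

viewBox `0 0 254.276 159.043` with mm width/height → 1 unit = 1 mm. Flip: y_m = 159.043 − y_svg.

**Shape 1** — `<path>` closed polygon, stroke `#008000` → engrave (S170, F2554). Machine vertices: (31.586,52.231) → (110.216,64.097) → (176.326,101.716) → (205.443,146.304) → (221.870,115.065) → (125.165,135.571) → (31.586,52.231). Closed: final G1 returns to the first vertex.

(bCNC post)
(Date: synthetic)
G21
G90
G0 X31.586 Y52.231
M3 S170
G1 X110.216 Y64.097 F2554
G1 X176.326 Y101.716 F2554
G1 X205.443 Y146.304 F2554
G1 X221.870 Y115.065 F2554
G1 X125.165 Y135.571 F2554
G1 X31.586 Y52.231 F2554
M5
G0 X0.000 Y0.000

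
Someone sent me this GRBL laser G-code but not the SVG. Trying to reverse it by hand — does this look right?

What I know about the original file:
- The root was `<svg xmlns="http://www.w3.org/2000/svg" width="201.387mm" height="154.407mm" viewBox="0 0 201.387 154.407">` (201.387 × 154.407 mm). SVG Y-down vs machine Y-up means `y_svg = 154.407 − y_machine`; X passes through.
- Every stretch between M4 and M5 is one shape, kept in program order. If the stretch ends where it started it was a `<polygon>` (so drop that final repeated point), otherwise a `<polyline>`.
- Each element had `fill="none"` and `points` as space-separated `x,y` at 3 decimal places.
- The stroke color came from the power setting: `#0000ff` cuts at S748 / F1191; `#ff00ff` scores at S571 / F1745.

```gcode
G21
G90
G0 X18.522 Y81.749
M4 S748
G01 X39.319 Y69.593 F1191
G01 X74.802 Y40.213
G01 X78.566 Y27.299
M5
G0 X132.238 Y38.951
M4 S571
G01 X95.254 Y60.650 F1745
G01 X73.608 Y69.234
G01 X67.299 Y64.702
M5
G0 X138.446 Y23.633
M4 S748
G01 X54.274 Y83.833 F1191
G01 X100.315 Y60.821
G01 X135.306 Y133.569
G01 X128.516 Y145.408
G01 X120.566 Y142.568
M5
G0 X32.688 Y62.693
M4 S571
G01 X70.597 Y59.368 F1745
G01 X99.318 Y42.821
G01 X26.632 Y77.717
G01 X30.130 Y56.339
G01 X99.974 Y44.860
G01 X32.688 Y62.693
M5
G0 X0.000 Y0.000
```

Each laser-on run becomes one SVG element. Flip Y back into SVG space with y_svg = 154.407 − y_machine.

Run 1: S748 ⇒ cut layer `#0000ff`. The run is open, so emit a `<polyline>` with points (Y-flipped): 18.522,72.658 39.319,84.814 74.802,114.194 78.566,127.108.

Run 2: S571 ⇒ score layer `#ff00ff`. The run is open, so emit a `<polyline>` with points (Y-flipped): 132.238,115.456 95.254,93.757 73.608,85.173 67.299,89.705.

Run 3: S748 ⇒ cut layer `#0000ff`. The run is open, so emit a `<polyline>` with points (Y-flipped): 138.446,130.774 54.274,70.574 100.315,93.586 135.306,20.838 128.516,8.999 120.566,11.839.

Run 4: the run's S571 means `#ff00ff` (score). The run returns to its start, so emit a `<polygon>` with points (Y-flipped): 32.688,91.714 70.597,95.039 99.318,111.586 26.632,76.690 30.130,98.068 99.974,109.547.

<svg xmlns="http://www.w3.org/2000/svg" width="201.387mm" height="154.407mm" viewBox="0 0 201.387 154.407">
  <polyline points="18.522,72.658 39.319,84.814 74.802,114.194 78.566,127.108" fill="none" stroke="#0000ff"/>
  <polyline points="132.238,115.456 95.254,93.757 73.608,85.173 67.299,89.705" fill="none" stroke="#ff00ff"/>
  <polyline points="138.446,130.774 54.274,70.574 100.315,93.586 135.306,20.838 128.516,8.999 120.566,11.839" fill="none" stroke="#0000ff"/>
  <polygon points="32.688,91.714 70.597,95.039 99.318,111.586 26.632,76.690 30.130,98.068 99.974,109.547" fill="none" stroke="#ff00ff"/>
</svg>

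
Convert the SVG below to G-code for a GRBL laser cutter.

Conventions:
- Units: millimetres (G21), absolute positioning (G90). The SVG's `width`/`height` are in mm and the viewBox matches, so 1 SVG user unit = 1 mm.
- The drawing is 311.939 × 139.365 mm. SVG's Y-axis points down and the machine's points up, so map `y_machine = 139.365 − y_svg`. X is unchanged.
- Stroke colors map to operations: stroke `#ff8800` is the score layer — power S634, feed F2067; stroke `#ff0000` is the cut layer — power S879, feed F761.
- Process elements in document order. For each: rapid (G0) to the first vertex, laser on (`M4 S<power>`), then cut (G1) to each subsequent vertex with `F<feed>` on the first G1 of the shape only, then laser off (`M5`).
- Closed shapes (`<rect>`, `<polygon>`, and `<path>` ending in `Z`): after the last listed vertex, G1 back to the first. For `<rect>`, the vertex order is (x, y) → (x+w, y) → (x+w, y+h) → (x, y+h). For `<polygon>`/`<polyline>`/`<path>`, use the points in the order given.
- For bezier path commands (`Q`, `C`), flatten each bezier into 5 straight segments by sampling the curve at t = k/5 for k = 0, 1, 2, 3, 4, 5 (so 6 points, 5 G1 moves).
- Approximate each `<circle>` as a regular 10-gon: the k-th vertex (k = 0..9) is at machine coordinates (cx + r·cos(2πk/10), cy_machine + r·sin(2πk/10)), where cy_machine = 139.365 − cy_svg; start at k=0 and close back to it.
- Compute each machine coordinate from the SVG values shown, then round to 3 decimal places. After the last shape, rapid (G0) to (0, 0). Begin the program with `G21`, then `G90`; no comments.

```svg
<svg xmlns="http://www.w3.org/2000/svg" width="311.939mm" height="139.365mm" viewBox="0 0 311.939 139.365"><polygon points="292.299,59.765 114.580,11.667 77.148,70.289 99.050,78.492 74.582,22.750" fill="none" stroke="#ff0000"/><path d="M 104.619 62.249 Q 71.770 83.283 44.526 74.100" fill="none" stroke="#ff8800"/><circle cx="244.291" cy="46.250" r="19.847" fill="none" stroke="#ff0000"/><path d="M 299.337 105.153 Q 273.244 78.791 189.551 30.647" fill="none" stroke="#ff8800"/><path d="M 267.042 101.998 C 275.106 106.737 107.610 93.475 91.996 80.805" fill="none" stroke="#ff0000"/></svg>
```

viewBox `0 0 311.939 139.365` with mm width/height → 1 unit = 1 mm. Flip: y_m = 139.365 − y_svg.

**Shape 1** — `<polygon>` closed polygon, stroke `#ff0000` → cut (S879, F761). Machine vertices: (292.299,79.600) → (114.580,127.698) → (77.148,69.076) → (99.050,60.873) → (74.582,116.615) → (292.299,79.600). Closed: final G1 returns to the first vertex.

**Shape 2** — `<path>` quadratic bezier, stroke `#ff8800` → score (S634, F2067). Control points (SVG): P0=(104.619,62.249), P1=(71.770,83.283), P2=(44.526,74.100); sampled at t=k/5. Machine vertices: (104.619,77.116) → (91.704,69.911) → (79.237,65.124) → (67.218,62.753) → (55.648,62.800) → (44.526,65.265). Open path.

**Shape 3** — `<circle>` circle, stroke `#ff0000` → cut (S879, F761). Machine vertices: (264.138,93.115) → (260.348,104.781) → (250.424,111.991) → (238.158,111.991) → (228.234,104.781) → (224.444,93.115) → (228.234,81.449) → (238.158,74.239) → (250.424,74.239) → (260.348,81.449) → (264.138,93.115). Closed: final G1 returns to the first vertex.

**Shape 4** — `<path>` quadratic bezier, stroke `#ff8800` → score (S634, F2067). Control points (SVG): P0=(299.337,105.153), P1=(273.244,78.791), P2=(189.551,30.647); sampled at t=k/5. Machine vertices: (299.337,34.212) → (286.596,45.628) → (269.247,58.787) → (247.289,73.688) → (220.724,90.332) → (189.551,108.718). Open path.

**Shape 5** — `<path>` cubic bezier, stroke `#ff0000` → cut (S879, F761). Control points (SVG): P0=(267.042,101.998), P1=(275.106,106.737), P2=(107.610,93.475), P3=(91.996,80.805); sampled at t=k/5. Machine vertices: (267.042,37.367) → (253.433,36.535) → (213.406,39.131) → (162.680,44.262) → (116.971,51.036) → (91.996,58.560). Open path.

G21
G90
G0 X292.299 Y79.600
M4 S879
G1 X114.580 Y127.698 F761
G1 X77.148 Y69.076
G1 X99.050 Y60.873
G1 X74.582 Y116.615
G1 X292.299 Y79.600
M5
G0 X104.619 Y77.116
M4 S634
G1 X91.704 Y69.911 F2067
G1 X79.237 Y65.124
G1 X67.218 Y62.753
G1 X55.648 Y62.800
G1 X44.526 Y65.265
M5
G0 X264.138 Y93.115
M4 S879
G1 X260.348 Y104.781 F761
G1 X250.424 Y111.991
G1 X238.158 Y111.991
G1 X228.234 Y104.781
G1 X224.444 Y93.115
G1 X228.234 Y81.449
G1 X238.158 Y74.239
G1 X250.424 Y74.239
G1 X260.348 Y81.449
G1 X264.138 Y93.115
M5
G0 X299.337 Y34.212
M4 S634
G1 X286.596 Y45.628 F2067
G1 X269.247 Y58.787
G1 X247.289 Y73.688
G1 X220.724 Y90.332
G1 X189.551 Y108.718
M5
G0 X267.042 Y37.367
M4 S879
G1 X253.433 Y36.535 F761
G1 X213.406 Y39.131
G1 X162.680 Y44.262
G1 X116.971 Y51.036
G1 X91.996 Y58.560
M5
G0 X0.000 Y0.000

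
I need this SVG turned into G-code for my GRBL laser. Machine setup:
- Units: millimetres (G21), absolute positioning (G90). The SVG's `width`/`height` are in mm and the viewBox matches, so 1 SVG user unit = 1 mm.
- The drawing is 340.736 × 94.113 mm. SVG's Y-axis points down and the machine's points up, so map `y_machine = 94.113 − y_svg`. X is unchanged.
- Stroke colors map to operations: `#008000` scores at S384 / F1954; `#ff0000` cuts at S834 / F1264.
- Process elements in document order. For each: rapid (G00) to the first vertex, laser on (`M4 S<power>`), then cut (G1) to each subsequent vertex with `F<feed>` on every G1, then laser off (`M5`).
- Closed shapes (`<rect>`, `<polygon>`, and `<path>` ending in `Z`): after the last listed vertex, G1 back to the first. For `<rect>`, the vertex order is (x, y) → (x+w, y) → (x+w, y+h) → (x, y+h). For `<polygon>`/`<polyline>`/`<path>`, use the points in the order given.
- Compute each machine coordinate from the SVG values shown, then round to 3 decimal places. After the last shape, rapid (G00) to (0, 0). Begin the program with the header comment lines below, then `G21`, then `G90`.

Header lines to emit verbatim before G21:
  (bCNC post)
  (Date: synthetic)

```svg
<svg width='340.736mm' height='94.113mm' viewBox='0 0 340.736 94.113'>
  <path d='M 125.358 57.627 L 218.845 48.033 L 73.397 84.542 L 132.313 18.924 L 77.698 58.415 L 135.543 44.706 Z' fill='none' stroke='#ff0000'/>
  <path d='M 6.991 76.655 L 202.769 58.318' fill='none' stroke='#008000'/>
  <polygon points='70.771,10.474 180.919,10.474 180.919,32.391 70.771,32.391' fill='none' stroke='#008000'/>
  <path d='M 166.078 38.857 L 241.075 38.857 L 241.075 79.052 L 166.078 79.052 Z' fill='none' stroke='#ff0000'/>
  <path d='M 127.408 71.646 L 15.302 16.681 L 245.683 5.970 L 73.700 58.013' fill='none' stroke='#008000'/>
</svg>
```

(bCNC post)
(Date: synthetic)
G21
G90
G00 X125.358 Y36.486
M4 S834
G1 X218.845 Y46.080 F1264
G1 X73.397 Y9.571 F1264
G1 X132.313 Y75.189 F1264
G1 X77.698 Y35.698 F1264
G1 X135.543 Y49.407 F1264
G1 X125.358 Y36.486 F1264
M5
G00 X6.991 Y17.458
M4 S384
G1 X202.769 Y35.795 F1954
M5
G00 X70.771 Y83.639
M4 S384
G1 X180.919 Y83.639 F1954
G1 X180.919 Y61.722 F1954
G1 X70.771 Y61.722 F1954
G1 X70.771 Y83.639 F1954
M5
G00 X166.078 Y55.256
M4 S834
G1 X241.075 Y55.256 F1264
G1 X241.075 Y15.061 F1264
G1 X166.078 Y15.061 F1264
G1 X166.078 Y55.256 F1264
M5
G00 X127.408 Y22.467
M4 S384
G1 X15.302 Y77.432 F1954
G1 X245.683 Y88.143 F1954
G1 X73.700 Y36.100 F1954
M5
G00 X0.000 Y0.000

Since the viewBox matches the mm dimensions, user units are millimetres directly. The only transform is the Y-flip y_m = 94.113 − y_svg.

Shape 1 is a closed polygon drawn with `<path>`. Its stroke #ff0000 means cut at S834, F1264. After flipping Y the toolpath is (125.358,36.486) → (218.845,46.080) → (73.397,9.571) → (132.313,75.189) → (77.698,35.698) → (135.543,49.407) → (125.358,36.486), returning to the start.

Shape 2 is a line segment drawn with `<path>`. Its stroke #008000 means score at S384, F1954. After flipping Y the toolpath is (6.991,17.458) → (202.769,35.795).

Shape 3 is a rectangle drawn with `<polygon>`. Its stroke #008000 means score at S384, F1954. After flipping Y the toolpath is (70.771,83.639) → (180.919,83.639) → (180.919,61.722) → (70.771,61.722) → (70.771,83.639), returning to the start.

Shape 4 is a rectangle drawn with `<path>`. Its stroke #ff0000 means cut at S834, F1264. After flipping Y the toolpath is (166.078,55.256) → (241.075,55.256) → (241.075,15.061) → (166.078,15.061) → (166.078,55.256), returning to the start.

Shape 5 is a open polyline drawn with `<path>`. Its stroke #008000 means score at S384, F1954. After flipping Y the toolpath is (127.408,22.467) → (15.302,77.432) → (245.683,88.143) → (73.700,36.100).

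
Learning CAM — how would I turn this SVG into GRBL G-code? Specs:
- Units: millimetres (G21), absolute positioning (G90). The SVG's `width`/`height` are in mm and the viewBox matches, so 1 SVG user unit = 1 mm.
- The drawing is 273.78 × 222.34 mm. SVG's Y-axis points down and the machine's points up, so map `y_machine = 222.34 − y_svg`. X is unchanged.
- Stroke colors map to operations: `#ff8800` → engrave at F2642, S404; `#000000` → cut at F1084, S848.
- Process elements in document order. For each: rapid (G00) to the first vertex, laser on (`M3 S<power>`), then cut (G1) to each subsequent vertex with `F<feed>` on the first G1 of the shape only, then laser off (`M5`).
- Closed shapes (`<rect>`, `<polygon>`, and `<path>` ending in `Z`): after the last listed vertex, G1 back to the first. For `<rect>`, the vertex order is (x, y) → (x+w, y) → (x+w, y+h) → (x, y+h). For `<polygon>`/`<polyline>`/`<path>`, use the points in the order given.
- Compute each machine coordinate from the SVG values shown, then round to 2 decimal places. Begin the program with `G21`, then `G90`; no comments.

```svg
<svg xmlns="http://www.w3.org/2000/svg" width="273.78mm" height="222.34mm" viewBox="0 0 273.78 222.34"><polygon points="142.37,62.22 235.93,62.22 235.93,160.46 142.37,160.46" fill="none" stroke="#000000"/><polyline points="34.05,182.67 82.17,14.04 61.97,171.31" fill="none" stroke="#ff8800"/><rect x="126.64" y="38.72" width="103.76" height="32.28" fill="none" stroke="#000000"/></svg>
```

G21
G90
G00 X142.37 Y160.12
M3 S848
G1 X235.93 Y160.12 F1084
G1 X235.93 Y61.88
G1 X142.37 Y61.88
G1 X142.37 Y160.12
M5
G00 X34.05 Y39.67
M3 S404
G1 X82.17 Y208.30 F2642
G1 X61.97 Y51.03
M5
G00 X126.64 Y183.62
M3 S848
G1 X230.40 Y183.62 F1084
G1 X230.40 Y151.34
G1 X126.64 Y151.34
G1 X126.64 Y183.62
M5

viewBox `0 0 273.78 222.34` with mm width/height → 1 unit = 1 mm. Flip: y_m = 222.34 − y_svg.

**Shape 1** — `<polygon>` rectangle, stroke `#000000` → cut (S848, F1084). Machine vertices: (142.37,160.12) → (235.93,160.12) → (235.93,61.88) → (142.37,61.88) → (142.37,160.12). Closed: final G1 returns to the first vertex.

**Shape 2** — `<polyline>` open polyline, stroke `#ff8800` → engrave (S404, F2642). Machine vertices: (34.05,39.67) → (82.17,208.30) → (61.97,51.03). Open path.

**Shape 3** — `<rect>` rectangle, stroke `#000000` → cut (S848, F1084). Machine vertices: (126.64,183.62) → (230.40,183.62) → (230.40,151.34) → (126.64,151.34) → (126.64,183.62). Closed: final G1 returns to the first vertex.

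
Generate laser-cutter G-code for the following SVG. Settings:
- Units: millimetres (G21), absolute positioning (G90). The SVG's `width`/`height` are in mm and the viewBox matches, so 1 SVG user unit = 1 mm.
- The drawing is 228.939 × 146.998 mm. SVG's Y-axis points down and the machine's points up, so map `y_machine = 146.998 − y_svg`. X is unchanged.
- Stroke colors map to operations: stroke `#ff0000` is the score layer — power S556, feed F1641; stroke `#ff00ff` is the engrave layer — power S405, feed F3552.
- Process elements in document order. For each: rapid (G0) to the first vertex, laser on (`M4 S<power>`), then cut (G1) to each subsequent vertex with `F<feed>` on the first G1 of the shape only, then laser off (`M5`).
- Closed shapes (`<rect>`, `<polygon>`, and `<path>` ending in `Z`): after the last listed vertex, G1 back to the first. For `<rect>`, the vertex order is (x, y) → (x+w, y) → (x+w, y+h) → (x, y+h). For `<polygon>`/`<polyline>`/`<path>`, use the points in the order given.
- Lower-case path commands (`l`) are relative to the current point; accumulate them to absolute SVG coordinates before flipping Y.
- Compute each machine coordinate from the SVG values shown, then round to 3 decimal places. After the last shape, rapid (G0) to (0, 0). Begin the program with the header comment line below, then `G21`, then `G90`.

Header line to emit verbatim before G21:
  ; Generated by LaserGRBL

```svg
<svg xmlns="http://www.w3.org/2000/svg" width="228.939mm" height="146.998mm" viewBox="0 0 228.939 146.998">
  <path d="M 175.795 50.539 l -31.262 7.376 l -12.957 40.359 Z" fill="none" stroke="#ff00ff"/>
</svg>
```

; Generated by LaserGRBL
G21
G90
G0 X175.795 Y96.459
M4 S405
G1 X144.533 Y89.083 F3552
G1 X131.576 Y48.724
G1 X175.795 Y96.459
M5
G0 X0.000 Y0.000

Since the viewBox matches the mm dimensions, user units are millimetres directly. The only transform is the Y-flip y_m = 146.998 − y_svg.

Shape 1 is a closed polygon drawn with `<path>`. Its stroke #ff00ff means engrave at S405, F3552. After flipping Y the toolpath is (175.795,96.459) → (144.533,89.083) → (131.576,48.724) → (175.795,96.459), returning to the start.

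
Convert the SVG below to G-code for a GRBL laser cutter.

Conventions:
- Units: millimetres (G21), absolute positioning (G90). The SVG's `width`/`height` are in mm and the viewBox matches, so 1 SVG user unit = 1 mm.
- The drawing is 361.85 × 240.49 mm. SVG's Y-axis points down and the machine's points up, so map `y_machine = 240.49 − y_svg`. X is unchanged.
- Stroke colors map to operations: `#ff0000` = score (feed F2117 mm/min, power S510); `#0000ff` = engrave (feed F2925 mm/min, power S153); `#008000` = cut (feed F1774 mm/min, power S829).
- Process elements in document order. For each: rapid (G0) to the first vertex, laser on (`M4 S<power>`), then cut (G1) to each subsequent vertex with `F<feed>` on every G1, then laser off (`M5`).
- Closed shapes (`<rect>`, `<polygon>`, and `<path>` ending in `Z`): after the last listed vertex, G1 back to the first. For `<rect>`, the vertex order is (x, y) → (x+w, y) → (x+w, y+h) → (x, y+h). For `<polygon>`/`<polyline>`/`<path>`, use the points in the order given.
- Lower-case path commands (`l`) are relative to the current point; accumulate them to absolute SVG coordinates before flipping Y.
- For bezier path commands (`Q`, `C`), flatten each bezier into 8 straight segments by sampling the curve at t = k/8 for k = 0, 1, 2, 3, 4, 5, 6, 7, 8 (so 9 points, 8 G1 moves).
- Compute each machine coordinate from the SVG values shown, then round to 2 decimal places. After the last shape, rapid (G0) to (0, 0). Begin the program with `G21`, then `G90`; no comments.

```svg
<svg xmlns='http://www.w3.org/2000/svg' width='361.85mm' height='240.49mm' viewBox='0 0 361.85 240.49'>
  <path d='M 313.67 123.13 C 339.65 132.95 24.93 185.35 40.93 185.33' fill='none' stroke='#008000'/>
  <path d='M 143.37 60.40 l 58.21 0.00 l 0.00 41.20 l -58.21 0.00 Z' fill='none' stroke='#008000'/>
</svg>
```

G21
G90
G0 X313.67 Y117.36
M4 S829
G1 X308.75 Y111.87 F1774
G1 X279.76 Y103.50 F1774
G1 X234.57 Y93.36 F1774
G1 X181.04 Y82.57 F1774
G1 X127.05 Y72.24 F1774
G1 X80.45 Y63.49 F1774
G1 X49.12 Y57.42 F1774
G1 X40.93 Y55.16 F1774
M5
G0 X143.37 Y180.09
M4 S829
G1 X201.58 Y180.09 F1774
G1 X201.58 Y138.89 F1774
G1 X143.37 Y138.89 F1774
G1 X143.37 Y180.09 F1774
M5
G0 X0.00 Y0.00

1 u = 1 mm; y_m = 240.49 − y.

[1] `<path>` cubic bezier, #008000→cut S829 F1774: (313.67,117.36) → (308.75,111.87) → (279.76,103.50) → (234.57,93.36) → (181.04,82.57) → (127.05,72.24) → (80.45,63.49) → (49.12,57.42) → (40.93,55.16)

[2] `<path>` rectangle, #008000→cut S829 F1774: (143.37,180.09) → (201.58,180.09) → (201.58,138.89) → (143.37,138.89) → (143.37,180.09) (closed)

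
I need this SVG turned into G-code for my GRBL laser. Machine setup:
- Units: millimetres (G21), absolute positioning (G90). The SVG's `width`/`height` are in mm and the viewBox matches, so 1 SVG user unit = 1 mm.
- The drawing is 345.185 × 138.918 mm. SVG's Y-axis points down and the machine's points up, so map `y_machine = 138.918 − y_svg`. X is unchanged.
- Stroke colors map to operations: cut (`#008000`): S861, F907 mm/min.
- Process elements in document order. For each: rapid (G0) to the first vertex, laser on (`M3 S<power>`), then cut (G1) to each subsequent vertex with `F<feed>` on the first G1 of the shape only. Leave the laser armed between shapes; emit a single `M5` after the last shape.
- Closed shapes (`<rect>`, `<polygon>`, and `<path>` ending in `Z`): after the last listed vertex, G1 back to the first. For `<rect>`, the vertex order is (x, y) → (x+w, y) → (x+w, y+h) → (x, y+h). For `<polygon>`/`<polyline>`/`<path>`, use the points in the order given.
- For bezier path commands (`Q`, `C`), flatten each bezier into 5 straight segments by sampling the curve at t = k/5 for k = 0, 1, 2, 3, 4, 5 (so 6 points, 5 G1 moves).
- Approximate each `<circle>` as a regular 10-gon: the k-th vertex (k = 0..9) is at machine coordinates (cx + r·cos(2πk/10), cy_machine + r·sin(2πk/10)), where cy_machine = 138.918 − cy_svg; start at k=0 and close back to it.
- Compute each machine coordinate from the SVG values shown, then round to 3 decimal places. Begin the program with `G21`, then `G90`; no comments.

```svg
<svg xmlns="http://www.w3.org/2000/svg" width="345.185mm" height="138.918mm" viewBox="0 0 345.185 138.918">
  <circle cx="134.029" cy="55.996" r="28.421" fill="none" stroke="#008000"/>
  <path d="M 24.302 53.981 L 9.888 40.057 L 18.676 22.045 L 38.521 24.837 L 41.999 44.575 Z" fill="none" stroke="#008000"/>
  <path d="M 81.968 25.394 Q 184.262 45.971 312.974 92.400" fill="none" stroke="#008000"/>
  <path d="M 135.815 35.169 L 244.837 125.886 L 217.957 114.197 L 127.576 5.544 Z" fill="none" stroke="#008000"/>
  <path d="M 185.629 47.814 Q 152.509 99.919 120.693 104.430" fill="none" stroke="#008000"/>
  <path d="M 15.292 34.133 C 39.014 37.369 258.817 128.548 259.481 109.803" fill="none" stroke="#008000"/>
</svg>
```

viewBox `0 0 345.185 138.918` with mm width/height → 1 unit = 1 mm. Flip: y_m = 138.918 − y_svg.

**Shape 1** — `<circle>` circle, stroke `#008000` → cut (S861, F907). Machine vertices: (162.450,82.922) → (157.022,99.627) → (142.812,109.952) → (125.246,109.952) → (111.036,99.627) → (105.608,82.922) → (111.036,66.217) → (125.246,55.892) → (142.812,55.892) → (157.022,66.217) → (162.450,82.922). Closed: final G1 returns to the first vertex.

**Shape 2** — `<path>` regular polygon, stroke `#008000` → cut (S861, F907). Machine vertices: (24.302,84.937) → (9.888,98.861) → (18.676,116.873) → (38.521,114.081) → (41.999,94.343) → (24.302,84.937). Closed: final G1 returns to the first vertex.

**Shape 3** — `<path>` quadratic bezier, stroke `#008000` → cut (S861, F907). Control points (SVG): P0=(81.968,25.394), P1=(184.262,45.971), P2=(312.974,92.400); sampled at t=k/5. Machine vertices: (81.968,113.524) → (123.942,104.259) → (168.030,92.926) → (214.231,79.525) → (262.546,64.056) → (312.974,46.518). Open path.

**Shape 4** — `<path>` closed polygon, stroke `#008000` → cut (S861, F907). Machine vertices: (135.815,103.749) → (244.837,13.032) → (217.957,24.721) → (127.576,133.374) → (135.815,103.749). Closed: final G1 returns to the first vertex.

**Shape 5** — `<path>` quadratic bezier, stroke `#008000` → cut (S861, F907). Control points (SVG): P0=(185.629,47.814), P1=(152.509,99.919), P2=(120.693,104.430); sampled at t=k/5. Machine vertices: (185.629,91.104) → (172.433,72.166) → (159.342,57.035) → (146.354,45.712) → (133.472,38.196) → (120.693,34.488). Open path.

**Shape 6** — `<path>` cubic bezier, stroke `#008000` → cut (S861, F907). Control points (SVG): P0=(15.292,34.133), P1=(39.014,37.369), P2=(258.817,128.548), P3=(259.481,109.803); sampled at t=k/5. Machine vertices: (15.292,104.785) → (49.733,93.873) → (111.303,71.353) → (180.072,46.721) → (236.108,29.476) → (259.481,29.115). Open path.

G21
G90
G0 X162.450 Y82.922
M3 S861
G1 X157.022 Y99.627 F907
G1 X142.812 Y109.952
G1 X125.246 Y109.952
G1 X111.036 Y99.627
G1 X105.608 Y82.922
G1 X111.036 Y66.217
G1 X125.246 Y55.892
G1 X142.812 Y55.892
G1 X157.022 Y66.217
G1 X162.450 Y82.922
G0 X24.302 Y84.937
M3 S861
G1 X9.888 Y98.861 F907
G1 X18.676 Y116.873
G1 X38.521 Y114.081
G1 X41.999 Y94.343
G1 X24.302 Y84.937
G0 X81.968 Y113.524
M3 S861
G1 X123.942 Y104.259 F907
G1 X168.030 Y92.926
G1 X214.231 Y79.525
G1 X262.546 Y64.056
G1 X312.974 Y46.518
G0 X135.815 Y103.749
M3 S861
G1 X244.837 Y13.032 F907
G1 X217.957 Y24.721
G1 X127.576 Y133.374
G1 X135.815 Y103.749
G0 X185.629 Y91.104
M3 S861
G1 X172.433 Y72.166 F907
G1 X159.342 Y57.035
G1 X146.354 Y45.712
G1 X133.472 Y38.196
G1 X120.693 Y34.488
G0 X15.292 Y104.785
M3 S861
G1 X49.733 Y93.873 F907
G1 X111.303 Y71.353
G1 X180.072 Y46.721
G1 X236.108 Y29.476
G1 X259.481 Y29.115
M5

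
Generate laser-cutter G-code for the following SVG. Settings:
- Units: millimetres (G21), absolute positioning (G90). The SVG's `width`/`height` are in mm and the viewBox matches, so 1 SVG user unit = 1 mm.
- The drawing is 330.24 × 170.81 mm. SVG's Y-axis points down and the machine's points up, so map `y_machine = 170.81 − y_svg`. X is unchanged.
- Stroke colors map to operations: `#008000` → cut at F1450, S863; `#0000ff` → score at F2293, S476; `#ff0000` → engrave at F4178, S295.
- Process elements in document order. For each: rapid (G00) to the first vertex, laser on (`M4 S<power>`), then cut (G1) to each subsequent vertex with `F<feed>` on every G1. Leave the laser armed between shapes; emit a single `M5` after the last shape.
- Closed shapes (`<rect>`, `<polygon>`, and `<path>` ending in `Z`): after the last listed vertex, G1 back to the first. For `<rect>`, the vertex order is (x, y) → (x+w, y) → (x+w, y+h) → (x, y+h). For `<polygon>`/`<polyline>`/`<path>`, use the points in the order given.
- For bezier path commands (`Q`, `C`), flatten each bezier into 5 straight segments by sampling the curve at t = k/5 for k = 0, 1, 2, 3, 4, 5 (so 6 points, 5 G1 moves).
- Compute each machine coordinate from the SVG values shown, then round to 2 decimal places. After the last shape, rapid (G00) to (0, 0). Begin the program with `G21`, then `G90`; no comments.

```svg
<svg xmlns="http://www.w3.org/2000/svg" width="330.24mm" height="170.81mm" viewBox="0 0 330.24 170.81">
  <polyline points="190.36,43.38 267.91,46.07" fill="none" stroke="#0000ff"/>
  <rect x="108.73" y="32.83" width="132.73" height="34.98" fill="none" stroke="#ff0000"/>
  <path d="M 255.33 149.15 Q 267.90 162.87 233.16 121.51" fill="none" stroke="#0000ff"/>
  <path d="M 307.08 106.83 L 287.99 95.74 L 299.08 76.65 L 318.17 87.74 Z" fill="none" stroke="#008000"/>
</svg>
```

Since the viewBox matches the mm dimensions, user units are millimetres directly. The only transform is the Y-flip y_m = 170.81 − y_svg.

Shape 1 is a line segment drawn with `<polyline>`. Its stroke #0000ff means score at S476, F2293. After flipping Y the toolpath is (190.36,127.43) → (267.91,124.74).

Shape 2 is a rectangle drawn with `<rect>`. Its stroke #ff0000 means engrave at S295, F4178. After flipping Y the toolpath is (108.73,137.98) → (241.46,137.98) → (241.46,103.00) → (108.73,103.00) → (108.73,137.98), returning to the start.

Shape 3 is a quadratic bezier drawn with `<path>`. Its stroke #0000ff means score at S476, F2293. After flipping Y the toolpath is (255.33,21.66) → (258.47,18.38) → (257.82,19.50) → (253.38,25.02) → (245.16,34.96) → (233.16,49.30).

Shape 4 is a regular polygon drawn with `<path>`. Its stroke #008000 means cut at S863, F1450. After flipping Y the toolpath is (307.08,63.98) → (287.99,75.07) → (299.08,94.16) → (318.17,83.07) → (307.08,63.98), returning to the start.

G21
G90
G00 X190.36 Y127.43
M4 S476
G1 X267.91 Y124.74 F2293
G00 X108.73 Y137.98
M4 S295
G1 X241.46 Y137.98 F4178
G1 X241.46 Y103.00 F4178
G1 X108.73 Y103.00 F4178
G1 X108.73 Y137.98 F4178
G00 X255.33 Y21.66
M4 S476
G1 X258.47 Y18.38 F2293
G1 X257.82 Y19.50 F2293
G1 X253.38 Y25.02 F2293
G1 X245.16 Y34.96 F2293
G1 X233.16 Y49.30 F2293
G00 X307.08 Y63.98
M4 S863
G1 X287.99 Y75.07 F1450
G1 X299.08 Y94.16 F1450
G1 X318.17 Y83.07 F1450
G1 X307.08 Y63.98 F1450
M5
G00 X0.00 Y0.00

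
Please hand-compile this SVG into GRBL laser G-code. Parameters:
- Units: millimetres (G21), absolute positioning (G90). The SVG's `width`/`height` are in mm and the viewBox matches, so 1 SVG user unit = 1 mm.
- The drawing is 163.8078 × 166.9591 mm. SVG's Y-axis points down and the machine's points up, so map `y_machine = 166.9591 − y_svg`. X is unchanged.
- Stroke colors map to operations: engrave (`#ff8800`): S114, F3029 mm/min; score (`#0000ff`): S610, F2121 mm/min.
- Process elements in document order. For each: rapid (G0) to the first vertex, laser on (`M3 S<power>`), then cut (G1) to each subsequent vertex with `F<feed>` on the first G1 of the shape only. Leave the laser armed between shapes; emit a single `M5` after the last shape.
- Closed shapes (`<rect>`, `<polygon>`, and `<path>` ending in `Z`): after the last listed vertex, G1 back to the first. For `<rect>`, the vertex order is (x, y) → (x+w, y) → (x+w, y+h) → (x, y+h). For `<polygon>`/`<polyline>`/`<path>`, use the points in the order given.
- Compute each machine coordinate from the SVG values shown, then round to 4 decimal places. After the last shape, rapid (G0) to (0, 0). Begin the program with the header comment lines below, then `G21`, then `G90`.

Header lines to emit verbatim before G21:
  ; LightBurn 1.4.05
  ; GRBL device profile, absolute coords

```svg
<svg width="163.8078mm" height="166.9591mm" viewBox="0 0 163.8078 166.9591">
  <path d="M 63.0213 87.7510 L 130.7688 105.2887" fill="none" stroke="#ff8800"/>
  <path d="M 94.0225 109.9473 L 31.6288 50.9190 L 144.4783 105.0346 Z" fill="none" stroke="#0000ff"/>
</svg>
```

viewBox `0 0 163.8078 166.9591` with mm width/height → 1 unit = 1 mm. Flip: y_m = 166.9591 − y_svg.

**Shape 1** — `<path>` line segment, stroke `#ff8800` → engrave (S114, F3029). Machine vertices: (63.0213,79.2081) → (130.7688,61.6704). Open path.

**Shape 2** — `<path>` closed polygon, stroke `#0000ff` → score (S610, F2121). Machine vertices: (94.0225,57.0118) → (31.6288,116.0401) → (144.4783,61.9245) → (94.0225,57.0118). Closed: final G1 returns to the first vertex.

; LightBurn 1.4.05
; GRBL device profile, absolute coords
G21
G90
G0 X63.0213 Y79.2081
M3 S114
G1 X130.7688 Y61.6704 F3029
G0 X94.0225 Y57.0118
M3 S610
G1 X31.6288 Y116.0401 F2121
G1 X144.4783 Y61.9245
G1 X94.0225 Y57.0118
M5
G0 X0.0000 Y0.0000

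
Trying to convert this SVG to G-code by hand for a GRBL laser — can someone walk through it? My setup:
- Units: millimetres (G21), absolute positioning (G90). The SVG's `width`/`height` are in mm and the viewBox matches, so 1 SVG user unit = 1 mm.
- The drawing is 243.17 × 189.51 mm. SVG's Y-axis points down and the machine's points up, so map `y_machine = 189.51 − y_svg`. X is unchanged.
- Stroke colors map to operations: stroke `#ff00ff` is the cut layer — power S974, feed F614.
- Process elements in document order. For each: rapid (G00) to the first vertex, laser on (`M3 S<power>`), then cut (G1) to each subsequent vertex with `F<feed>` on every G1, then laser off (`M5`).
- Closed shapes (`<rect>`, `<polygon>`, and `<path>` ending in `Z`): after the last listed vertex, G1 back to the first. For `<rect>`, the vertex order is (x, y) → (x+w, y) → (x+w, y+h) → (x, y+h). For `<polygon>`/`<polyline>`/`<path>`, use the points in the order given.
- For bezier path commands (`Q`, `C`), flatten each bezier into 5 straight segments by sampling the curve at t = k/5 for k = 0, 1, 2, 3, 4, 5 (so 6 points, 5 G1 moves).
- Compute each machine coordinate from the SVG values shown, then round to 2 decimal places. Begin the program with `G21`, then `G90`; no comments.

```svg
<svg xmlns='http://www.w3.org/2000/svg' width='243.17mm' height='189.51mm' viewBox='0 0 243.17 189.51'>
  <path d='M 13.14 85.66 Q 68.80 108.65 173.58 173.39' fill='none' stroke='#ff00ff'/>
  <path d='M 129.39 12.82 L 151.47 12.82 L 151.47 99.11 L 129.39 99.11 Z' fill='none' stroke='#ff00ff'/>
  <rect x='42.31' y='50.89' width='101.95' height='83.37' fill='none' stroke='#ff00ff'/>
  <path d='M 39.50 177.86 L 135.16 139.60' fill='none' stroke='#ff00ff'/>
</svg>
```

G21
G90
G00 X13.14 Y103.85
M3 S974
G1 X37.37 Y92.98 F614
G1 X65.53 Y78.78 F614
G1 X97.62 Y61.23 F614
G1 X133.63 Y40.35 F614
G1 X173.58 Y16.12 F614
M5
G00 X129.39 Y176.69
M3 S974
G1 X151.47 Y176.69 F614
G1 X151.47 Y90.40 F614
G1 X129.39 Y90.40 F614
G1 X129.39 Y176.69 F614
M5
G00 X42.31 Y138.62
M3 S974
G1 X144.26 Y138.62 F614
G1 X144.26 Y55.25 F614
G1 X42.31 Y55.25 F614
G1 X42.31 Y138.62 F614
M5
G00 X39.50 Y11.65
M3 S974
G1 X135.16 Y49.91 F614
M5

viewBox `0 0 243.17 189.51` with mm width/height → 1 unit = 1 mm. Flip: y_m = 189.51 − y_svg.

**Shape 1** — `<path>` quadratic bezier, stroke `#ff00ff` → cut (S974, F614). Control points (SVG): P0=(13.14,85.66), P1=(68.80,108.65), P2=(173.58,173.39); sampled at t=k/5. Machine vertices: (13.14,103.85) → (37.37,92.98) → (65.53,78.78) → (97.62,61.23) → (133.63,40.35) → (173.58,16.12). Open path.

**Shape 2** — `<path>` rectangle, stroke `#ff00ff` → cut (S974, F614). Machine vertices: (129.39,176.69) → (151.47,176.69) → (151.47,90.40) → (129.39,90.40) → (129.39,176.69). Closed: final G1 returns to the first vertex.

**Shape 3** — `<rect>` rectangle, stroke `#ff00ff` → cut (S974, F614). Machine vertices: (42.31,138.62) → (144.26,138.62) → (144.26,55.25) → (42.31,55.25) → (42.31,138.62). Closed: final G1 returns to the first vertex.

**Shape 4** — `<path>` line segment, stroke `#ff00ff` → cut (S974, F614). Machine vertices: (39.50,11.65) → (135.16,49.91). Open path.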